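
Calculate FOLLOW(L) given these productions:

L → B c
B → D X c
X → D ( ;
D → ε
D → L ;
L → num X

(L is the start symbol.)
To compute FOLLOW(L), find every occurrence of L on a right-hand side N → α L β: add FIRST(β) \ {ε}, and if β is empty or nullable also add FOLLOW(N). Iterate to a fixed point.

L is the start symbol, so $ ∈ FOLLOW(L).
In D → L ;: L is followed by ';', add FIRST(';') \ {ε} = { ';' }

Taking the union: FOLLOW(L) = { $, ';' }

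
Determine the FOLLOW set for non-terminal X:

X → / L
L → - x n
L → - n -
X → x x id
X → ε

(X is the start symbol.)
{ $ }

X is the start symbol, so $ ∈ FOLLOW(X).
X does not occur on any right-hand side.

Taking the union: FOLLOW(X) = { $ }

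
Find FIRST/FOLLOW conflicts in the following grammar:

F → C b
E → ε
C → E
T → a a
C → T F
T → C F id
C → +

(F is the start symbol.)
Yes. C → T F with FOLLOW(C) on { '+', 'a', 'b' }; C → '+' with FOLLOW(C) on { '+' }

A FIRST/FOLLOW conflict occurs when a non-terminal N has a nullable alternative N → β (β ⇒* ε) and another alternative N → α with FIRST(α) ∩ FOLLOW(N) ≠ ∅: on such a lookahead the parser cannot decide between expanding α and letting N vanish via β.

Nullable non-terminals: C, E.
FIRST sets used below: FIRST(E) = { ε }, FIRST(T) = { '+', 'a', 'b' }

C: nullable alternative(s) C → E; FOLLOW(C) = { '+', 'a', 'b' }
  C → E: FIRST \ {ε} = { } — this is the only nullable alternative, skip
  C → T F: FIRST \ {ε} = { '+', 'a', 'b' } — overlaps FOLLOW(C) on { '+', 'a', 'b' }: CONFLICT
  C → +: FIRST \ {ε} = { '+' } — overlaps FOLLOW(C) on { '+' }: CONFLICT
E has a nullable alternative but only one production, so nothing to check.

F, T have no nullable alternative, so no FIRST/FOLLOW check is needed there.

So the grammar has 2 FIRST/FOLLOW conflicts (marked CONFLICT above).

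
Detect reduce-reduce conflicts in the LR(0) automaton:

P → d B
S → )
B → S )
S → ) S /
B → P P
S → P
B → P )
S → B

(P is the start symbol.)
Augment with P' → P and build the canonical LR(0) collection (I0 = CLOSURE({[P' → . P]}), then GOTO on every symbol after a dot until no new states appear). It has 13 states:
  I0: { [P → . d B], [P' → . P] }  — shift
  I1: { [P' → P .] }  — accept
  I2: { [B → . P )], [B → . P P], [B → . S )], [P → . d B], [P → d . B], [S → . ) S /], [S → . )], [S → . B], [S → . P] }  — shift
  I3: { [B → . P )], [B → . P P], [B → . S )], [P → . d B], [S → ) . S /], [S → ) .], [S → . ) S /], [S → . )], [S → . B], [S → . P] }  — shift, reduce
  I4: { [P → d B .], [S → B .] }  — 2 reduces
  I5: { [B → P . )], [B → P . P], [P → . d B], [S → P .] }  — shift, reduce
  I6: { [B → S . )] }  — shift
  I7: { [B → S ) .] }  — reduce
  I8: { [B → P ) .] }  — reduce
  I9: { [B → P P .] }  — reduce
  I10: { [S → B .] }  — reduce
  I11: { [B → S . )], [S → ) S . /] }  — shift
  I12: { [S → ) S / .] }  — reduce

I4 contains complete items [P → d B .], [S → B .] — reduce-reduce conflict.

Answer: Yes — I4: [P → d B .] vs [S → B .]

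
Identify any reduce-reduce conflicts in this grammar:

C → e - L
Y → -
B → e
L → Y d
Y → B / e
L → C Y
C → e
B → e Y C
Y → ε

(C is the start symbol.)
Augment with C' → C and build the canonical LR(0) collection (I0 = CLOSURE({[C' → . C]}), then GOTO on every symbol after a dot until no new states appear). It has 18 states:
  I0: { [C → . e - L], [C → . e], [C' → . C] }  — shift
  I1: { [C' → C .] }  — accept
  I2: { [C → e . - L], [C → e .] }  — shift, reduce
  I3: { [B → . e Y C], [B → . e], [C → . e - L], [C → . e], [C → e - . L], [L → . C Y], [L → . Y d], [Y → . -], [Y → . B / e], [Y → .] }  — shift, reduce
  I4: { [Y → - .] }  — reduce
  I5: { [Y → B . / e] }  — shift
  I6: { [B → . e Y C], [B → . e], [L → C . Y], [Y → . -], [Y → . B / e], [Y → .] }  — shift, reduce
  I7: { [C → e - L .] }  — reduce
  I8: { [L → Y . d] }  — shift
  I9: { [B → . e Y C], [B → . e], [B → e . Y C], [B → e .], [C → e . - L], [C → e .], [Y → . -], [Y → . B / e], [Y → .] }  — shift, 3 reduces
  I10: { [B → . e Y C], [B → . e], [C → . e - L], [C → . e], [C → e - . L], [L → . C Y], [L → . Y d], [Y → - .], [Y → . -], [Y → . B / e], [Y → .] }  — shift, 2 reduces
  I11: { [B → e Y . C], [C → . e - L], [C → . e] }  — shift
  I12: { [B → . e Y C], [B → . e], [B → e . Y C], [B → e .], [Y → . -], [Y → . B / e], [Y → .] }  — shift, 2 reduces
  I13: { [B → e Y C .] }  — reduce
  I14: { [L → Y d .] }  — reduce
  I15: { [L → C Y .] }  — reduce
  I16: { [Y → B / . e] }  — shift
  I17: { [Y → B / e .] }  — reduce

I9 contains complete items [B → e .], [C → e .], [Y → .] — reduce-reduce conflict.
I10 contains complete items [Y → .], [Y → - .] — reduce-reduce conflict.
I12 contains complete items [B → e .], [Y → .] — reduce-reduce conflict.

Answer: Yes — I9: [B → e .] vs [C → e .]; I10: [Y → .] vs [Y → - .]; I12: [B → e .] vs [Y → .]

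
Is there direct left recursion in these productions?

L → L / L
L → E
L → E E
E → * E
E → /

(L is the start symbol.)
Yes, L is left-recursive

Direct left recursion occurs when N → N α for some non-terminal N (the right-hand side begins with the left-hand side itself).

L → L / L: LEFT RECURSIVE (starts with L)
L → E: starts with E
L → E E: starts with E
E → * E: starts with '*'
E → /: starts with '/'

The grammar has direct left recursion on: L.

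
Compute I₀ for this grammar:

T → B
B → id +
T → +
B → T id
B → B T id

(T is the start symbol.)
{ [B → . B T id], [B → . T id], [B → . id +], [T → . +], [T → . B], [T' → . T] }

First, augment the grammar with T' → T
I₀ = CLOSURE({ [T' → . T] }):
  [T' → . T] has the dot before T: add [T → . B], [T → . +]
  [T → . B] has the dot before B: add [B → . id +], [B → . T id], [B → . B T id]
No further items can be added.

I₀ = { [B → . B T id], [B → . T id], [B → . id +], [T → . +], [T → . B], [T' → . T] }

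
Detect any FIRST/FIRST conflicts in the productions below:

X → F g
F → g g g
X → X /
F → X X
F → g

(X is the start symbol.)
FIRST sets of the non-terminals at (or reachable through a nullable prefix from) the front of some alternative:
  FIRST(F) = { 'g' }
  FIRST(X) = { 'g' }

Productions for X:
  X → F g: FIRST = { 'g' }
  X → X /: FIRST = { 'g' }
Productions for F:
  F → g g g: FIRST = { 'g' }
  F → X X: FIRST = { 'g' }
  F → g: FIRST = { 'g' }

Conflict for X: X → F g and X → X /
  Overlap: { 'g' }
Conflict for F: F → g g g and F → X X
  Overlap: { 'g' }
Conflict for F: F → g g g and F → g
  Overlap: { 'g' }
Conflict for F: F → X X and F → g
  Overlap: { 'g' }

Answer: Yes. X → F g / X → X '/' on { 'g' }; F → g g g / F → X X on { 'g' }; F → g g g / F → g on { 'g' }; F → X X / F → g on { 'g' }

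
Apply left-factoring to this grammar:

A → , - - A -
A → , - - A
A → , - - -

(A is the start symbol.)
Left-factoring transforms A → αβ₁ | αβ₂ into A → αA' and A' → β₁ | β₂
(α is the longest common prefix among the alternatives). Repeat until
no nonterminal has two alternatives with a common prefix.

Round 1: A has alternatives sharing prefix ', - -'. Introduce A': A → , - - A'
  Add: A' → A -
  Add: A' → A
  Add: A' → -

Round 2: A' has alternatives sharing prefix 'A'. Introduce A'': A' → A A''
  Add: A'' → -
  Add: A'' → ε

No remaining common prefixes — done.

Resulting grammar:
A → , - - A'
A' → A A''
A'' → -
A'' → ε
A' → -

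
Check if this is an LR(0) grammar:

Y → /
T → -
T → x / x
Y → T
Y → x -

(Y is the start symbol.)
Yes, the grammar is LR(0)

A grammar is LR(0) if no state in the canonical LR(0) collection has:
  - both a shift item (dot before a terminal) and a complete item (shift-reduce conflict), or
  - two or more complete items (reduce-reduce conflict; the accept item [Y' → Y .] counts as a complete item here).

Augment with Y' → Y and build the canonical LR(0) collection (I0 = CLOSURE({[Y' → . Y]}), then GOTO on every symbol after a dot until no new states appear). It has 9 states:
  I0: { [T → . -], [T → . x / x], [Y → . /], [Y → . T], [Y → . x -], [Y' → . Y] }  — shift
  I1: { [T → - .] }  — reduce
  I2: { [Y → / .] }  — reduce
  I3: { [Y → T .] }  — reduce
  I4: { [Y' → Y .] }  — accept
  I5: { [T → x . / x], [Y → x . -] }  — shift
  I6: { [Y → x - .] }  — reduce
  I7: { [T → x / . x] }  — shift
  I8: { [T → x / x .] }  — reduce

Every state is either a pure shift/goto state or contains exactly one complete item and nothing to shift — no conflicts. The grammar is LR(0).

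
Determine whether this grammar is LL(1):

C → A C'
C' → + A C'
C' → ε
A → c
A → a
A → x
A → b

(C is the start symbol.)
A grammar is LL(1) if for each non-terminal N with multiple productions, the predict sets of those productions are pairwise disjoint, where PREDICT(N → α) = (FIRST(α) \ {ε}) ∪ (FOLLOW(N) if α ⇒* ε).

Relevant sets:
  FOLLOW(C') = { $ }

For C':
  PREDICT(C' → '+' A C') = { '+' }
  PREDICT(C' → ε) = { $ }
For A:
  PREDICT(A → c) = { 'c' }
  PREDICT(A → a) = { 'a' }
  PREDICT(A → x) = { 'x' }
  PREDICT(A → b) = { 'b' }
C has a single production, so nothing to check there.

All predict sets are disjoint. The grammar IS LL(1).

Answer: Yes, the grammar is LL(1).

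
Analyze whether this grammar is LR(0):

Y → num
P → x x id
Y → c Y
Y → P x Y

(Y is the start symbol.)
A grammar is LR(0) if no state in the canonical LR(0) collection has:
  - both a shift item (dot before a terminal) and a complete item (shift-reduce conflict), or
  - two or more complete items (reduce-reduce conflict; the accept item [Y' → Y .] counts as a complete item here).

Augment with Y' → Y and build the canonical LR(0) collection (I0 = CLOSURE({[Y' → . Y]}), then GOTO on every symbol after a dot until no new states appear). It has 11 states:
  I0: { [P → . x x id], [Y → . P x Y], [Y → . c Y], [Y → . num], [Y' → . Y] }  — shift
  I1: { [Y → P . x Y] }  — shift
  I2: { [Y' → Y .] }  — accept
  I3: { [P → . x x id], [Y → . P x Y], [Y → . c Y], [Y → . num], [Y → c . Y] }  — shift
  I4: { [Y → num .] }  — reduce
  I5: { [P → x . x id] }  — shift
  I6: { [P → x x . id] }  — shift
  I7: { [P → x x id .] }  — reduce
  I8: { [Y → c Y .] }  — reduce
  I9: { [P → . x x id], [Y → . P x Y], [Y → . c Y], [Y → . num], [Y → P x . Y] }  — shift
  I10: { [Y → P x Y .] }  — reduce

Every state is either a pure shift/goto state or contains exactly one complete item and nothing to shift — no conflicts. The grammar is LR(0).

Answer: Yes, the grammar is LR(0)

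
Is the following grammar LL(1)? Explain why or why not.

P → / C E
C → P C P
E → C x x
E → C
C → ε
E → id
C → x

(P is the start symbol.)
No. Predict set conflict for C: { '/' }

A grammar is LL(1) if for each non-terminal N with multiple productions, the predict sets of those productions are pairwise disjoint, where PREDICT(N → α) = (FIRST(α) \ {ε}) ∪ (FOLLOW(N) if α ⇒* ε).

Relevant sets:
  FIRST(P) = { '/' }
  FIRST(C) = { '/', 'x', ε }
  FOLLOW(C) = { $, '/', 'id', 'x' }
  FOLLOW(E) = { $, '/', 'id', 'x' }

For C:
  PREDICT(C → P C P) = { '/' }
  PREDICT(C → ε) = { $, '/', 'id', 'x' }
  PREDICT(C → x) = { 'x' }
For E:
  PREDICT(E → C x x) = { '/', 'x' }
  PREDICT(E → C) = { $, '/', 'id', 'x' }
  PREDICT(E → id) = { 'id' }
P has a single production, so nothing to check there.

Conflict found: Predict set conflict for C: { '/' }
The grammar is NOT LL(1).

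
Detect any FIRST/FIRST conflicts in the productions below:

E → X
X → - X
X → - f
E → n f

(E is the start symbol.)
FIRST sets of the non-terminals at (or reachable through a nullable prefix from) the front of some alternative:
  FIRST(X) = { '-' }

Productions for E:
  E → X: FIRST = { '-' }
  E → n f: FIRST = { 'n' }
Productions for X:
  X → - X: FIRST = { '-' }
  X → - f: FIRST = { '-' }

Conflict for X: X → - X and X → - f
  Overlap: { '-' }

Answer: Yes. X → '-' X / X → '-' f on { '-' }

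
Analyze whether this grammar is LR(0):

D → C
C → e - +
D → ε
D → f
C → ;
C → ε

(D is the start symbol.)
A grammar is LR(0) if no state in the canonical LR(0) collection has:
  - both a shift item (dot before a terminal) and a complete item (shift-reduce conflict), or
  - two or more complete items (reduce-reduce conflict; the accept item [D' → D .] counts as a complete item here).

Augment with D' → D and build the canonical LR(0) collection (I0 = CLOSURE({[D' → . D]}), then GOTO on every symbol after a dot until no new states appear). It has 8 states:
  I0: { [C → . ;], [C → . e - +], [C → .], [D → . C], [D → . f], [D → .], [D' → . D] }  — shift, 2 reduces
  I1: { [C → ; .] }  — reduce
  I2: { [D → C .] }  — reduce
  I3: { [D' → D .] }  — accept
  I4: { [C → e . - +] }  — shift
  I5: { [D → f .] }  — reduce
  I6: { [C → e - . +] }  — shift
  I7: { [C → e - + .] }  — reduce

Conflict in state I0:
  Shift-reduce conflict between [C → .] and [C → . ;]
So the grammar is NOT LR(0).

Answer: No. Shift-reduce conflict between [C → .] and [C → . ;]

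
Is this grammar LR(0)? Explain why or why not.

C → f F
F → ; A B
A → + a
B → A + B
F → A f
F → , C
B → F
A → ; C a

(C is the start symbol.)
Augment with C' → C and build the canonical LR(0) collection (I0 = CLOSURE({[C' → . C]}), then GOTO on every symbol after a dot until no new states appear). It has 20 states:
  I0: { [C → . f F], [C' → . C] }  — shift
  I1: { [C' → C .] }  — accept
  I2: { [A → . + a], [A → . ; C a], [C → f . F], [F → . , C], [F → . ; A B], [F → . A f] }  — shift
  I3: { [A → + . a] }  — shift
  I4: { [C → . f F], [F → , . C] }  — shift
  I5: { [A → . + a], [A → . ; C a], [A → ; . C a], [C → . f F], [F → ; . A B] }  — shift
  I6: { [F → A . f] }  — shift
  I7: { [C → f F .] }  — reduce
  I8: { [F → A f .] }  — reduce
  I9: { [A → ; . C a], [C → . f F] }  — shift
  I10: { [A → . + a], [A → . ; C a], [B → . A + B], [B → . F], [F → . , C], [F → . ; A B], [F → . A f], [F → ; A . B] }  — shift
  I11: { [A → ; C . a] }  — shift
  I12: { [A → ; C a .] }  — reduce
  I13: { [B → A . + B], [F → A . f] }  — shift
  I14: { [F → ; A B .] }  — reduce
  I15: { [B → F .] }  — reduce
  I16: { [A → . + a], [A → . ; C a], [B → . A + B], [B → . F], [B → A + . B], [F → . , C], [F → . ; A B], [F → . A f] }  — shift
  I17: { [B → A + B .] }  — reduce
  I18: { [F → , C .] }  — reduce
  I19: { [A → + a .] }  — reduce

Every state is either a pure shift/goto state or contains exactly one complete item and nothing to shift — no conflicts. The grammar is LR(0).

Answer: Yes, the grammar is LR(0)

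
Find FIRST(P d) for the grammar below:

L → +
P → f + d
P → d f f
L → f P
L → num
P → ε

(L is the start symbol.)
{ 'd', 'f' }

FIRST sets of the non-terminals involved (from the grammar, by fixed-point iteration):
  FIRST(P) = { 'd', 'f', ε }

To compute FIRST(P d), process the symbols left to right:
Symbol P is a non-terminal. Add FIRST(P) \ {ε} = { 'd', 'f' }
P is nullable (ε ∈ FIRST(P)), continue to the next symbol.
Symbol d is a terminal. Add 'd' and stop.
FIRST(P d) = { 'd', 'f' }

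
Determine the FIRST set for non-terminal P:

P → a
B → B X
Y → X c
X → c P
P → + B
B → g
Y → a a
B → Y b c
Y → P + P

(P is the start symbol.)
{ '+', 'a' }

To compute FIRST(P), examine every production with P on the left-hand side, reading each right-hand side left to right until a non-nullable symbol is reached.

From P → a:
  - a is a terminal: add 'a' and stop
From P → + B:
  - '+' is a terminal: add '+' and stop

Collecting: FIRST(P) = { '+', 'a' }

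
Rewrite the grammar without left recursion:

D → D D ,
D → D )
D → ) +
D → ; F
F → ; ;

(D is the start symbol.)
D is directly left-recursive. The standard transformation for
  A → A α₁ | ... | A α_m | β₁ | ... | β_n
is
  A  → β₁ A' | ... | β_n A'
  A' → α₁ A' | ... | α_m A' | ε

D → ) + becomes D → ) + D'
D → ; F becomes D → ; F D'
D → D D , becomes D' → D , D'
D → D ) becomes D' → ) D'
Add D' → ε

Productions for other non-terminals are unchanged:
  F → ; ;

Resulting grammar:
D → ) + D'
D → ; F D'
D' → D , D'
D' → ) D'
D' → ε
F → ; ;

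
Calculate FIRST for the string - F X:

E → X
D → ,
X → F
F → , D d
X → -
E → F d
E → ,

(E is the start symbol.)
{ '-' }

To compute FIRST(- F X), process the symbols left to right:
Symbol - is a terminal. Add '-' and stop.
FIRST(- F X) = { '-' }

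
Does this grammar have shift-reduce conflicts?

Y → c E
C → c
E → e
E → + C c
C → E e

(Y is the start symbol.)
No shift-reduce conflicts

Augment with Y' → Y and build the canonical LR(0) collection (I0 = CLOSURE({[Y' → . Y]}), then GOTO on every symbol after a dot until no new states appear). It has 11 states:
  I0: { [Y → . c E], [Y' → . Y] }  — shift
  I1: { [Y' → Y .] }  — accept
  I2: { [E → . + C c], [E → . e], [Y → c . E] }  — shift
  I3: { [C → . E e], [C → . c], [E → + . C c], [E → . + C c], [E → . e] }  — shift
  I4: { [Y → c E .] }  — reduce
  I5: { [E → e .] }  — reduce
  I6: { [E → + C . c] }  — shift
  I7: { [C → E . e] }  — shift
  I8: { [C → c .] }  — reduce
  I9: { [C → E e .] }  — reduce
  I10: { [E → + C c .] }  — reduce

No state contains both a complete item and a shift item.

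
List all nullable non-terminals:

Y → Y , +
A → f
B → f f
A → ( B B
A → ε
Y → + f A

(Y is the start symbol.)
{ 'A' }

A non-terminal is nullable if it can derive ε (the empty string): either it has an ε-production, or it has a production whose right-hand side consists entirely of nullable non-terminals.

ε-productions: A → ε
So A is immediately nullable.
No further non-terminal can be added: every production for the remaining non-terminals contains a terminal or a non-nullable non-terminal.
Nullable = { 'A' }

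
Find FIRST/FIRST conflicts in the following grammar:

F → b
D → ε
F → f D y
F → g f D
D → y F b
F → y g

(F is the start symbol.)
A FIRST/FIRST conflict occurs when two productions N → α and N → β for the same non-terminal have FIRST(α) ∩ FIRST(β) ≠ ∅ (with ε ∈ FIRST of a nullable right-hand side, so two nullable alternatives also conflict).

Productions for F:
  F → b: FIRST = { 'b' }
  F → f D y: FIRST = { 'f' }
  F → g f D: FIRST = { 'g' }
  F → y g: FIRST = { 'y' }
Productions for D:
  D → ε: FIRST = { ε }
  D → y F b: FIRST = { 'y' }

All alternatives of each non-terminal have pairwise disjoint FIRST sets.

Answer: No FIRST/FIRST conflicts.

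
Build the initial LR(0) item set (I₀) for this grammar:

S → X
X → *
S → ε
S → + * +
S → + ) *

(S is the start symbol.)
{ [S → . + ) *], [S → . + * +], [S → . X], [S → .], [S' → . S], [X → . *] }

First, augment the grammar with S' → S
I₀ = CLOSURE({ [S' → . S] }):
  [S' → . S] has the dot before S: add [S → . X], [S → .], [S → . + * +], [S → . + ) *]
  [S → . X] has the dot before X: add [X → . *]
No further items can be added.

I₀ = { [S → . + ) *], [S → . + * +], [S → . X], [S → .], [S' → . S], [X → . *] }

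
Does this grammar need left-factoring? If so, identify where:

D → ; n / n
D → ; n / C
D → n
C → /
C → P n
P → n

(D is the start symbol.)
Yes, D has productions with common prefix '; n /'

Left-factoring is needed when two productions for the same non-terminal
share a common prefix on the right-hand side.

Productions for D:
  D → ; n / n
  D → ; n / C
  D → n
Productions for C:
  C → /
  C → P n

Found common prefix '; n /' in productions for D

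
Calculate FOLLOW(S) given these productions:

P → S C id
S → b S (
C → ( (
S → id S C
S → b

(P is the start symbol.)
{ '(' }

To compute FOLLOW(S), find every occurrence of S on a right-hand side N → α S β: add FIRST(β) \ {ε}, and if β is empty or nullable also add FOLLOW(N). Iterate to a fixed point.

In P → S C id: S is followed by C id, add FIRST(C id) \ {ε} = { '(' }
In S → b S (: S is followed by '(', add FIRST('(') \ {ε} = { '(' }
In S → id S C: S is followed by C, add FIRST(C) \ {ε} = { '(' }

Taking the union: FOLLOW(S) = { '(' }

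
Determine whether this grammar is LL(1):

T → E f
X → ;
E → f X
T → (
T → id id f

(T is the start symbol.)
A grammar is LL(1) if for each non-terminal N with multiple productions, the predict sets of those productions are pairwise disjoint, where PREDICT(N → α) = (FIRST(α) \ {ε}) ∪ (FOLLOW(N) if α ⇒* ε).

Relevant sets:
  FIRST(E) = { 'f' }

For T:
  PREDICT(T → E f) = { 'f' }
  PREDICT(T → '(') = { '(' }
  PREDICT(T → id id f) = { 'id' }
X, E have a single production, so nothing to check there.

All predict sets are disjoint. The grammar IS LL(1).

Answer: Yes, the grammar is LL(1).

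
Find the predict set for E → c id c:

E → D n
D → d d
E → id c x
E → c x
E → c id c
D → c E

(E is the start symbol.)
PREDICT(E → c id c) = (FIRST(RHS) \ {ε}) ∪ (FOLLOW(E) if ε ∈ FIRST(RHS), i.e. RHS ⇒* ε)
FIRST(c id c) = { 'c' }
ε ∉ FIRST(c id c), so FOLLOW(E) is not added.
PREDICT(E → c id c) = { 'c' }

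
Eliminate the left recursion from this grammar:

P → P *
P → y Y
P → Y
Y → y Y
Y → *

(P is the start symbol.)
P is directly left-recursive. The standard transformation for
  A → A α₁ | ... | A α_m | β₁ | ... | β_n
is
  A  → β₁ A' | ... | β_n A'
  A' → α₁ A' | ... | α_m A' | ε

P → y Y becomes P → y Y P'
P → Y becomes P → Y P'
P → P * becomes P' → * P'
Add P' → ε

Productions for other non-terminals are unchanged:
  Y → y Y
  Y → *

Resulting grammar:
P → y Y P'
P → Y P'
P' → * P'
P' → ε
Y → y Y
Y → *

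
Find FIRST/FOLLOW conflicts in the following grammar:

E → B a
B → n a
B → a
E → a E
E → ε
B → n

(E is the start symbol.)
No FIRST/FOLLOW conflicts.

A FIRST/FOLLOW conflict occurs when a non-terminal N has a nullable alternative N → β (β ⇒* ε) and another alternative N → α with FIRST(α) ∩ FOLLOW(N) ≠ ∅: on such a lookahead the parser cannot decide between expanding α and letting N vanish via β.

Nullable non-terminals: E.
FIRST sets used below: FIRST(B) = { 'a', 'n' }

E: nullable alternative(s) E → ε; FOLLOW(E) = { $ }
  E → B a: FIRST \ {ε} = { 'a', 'n' } — disjoint from FOLLOW(E)
  E → a E: FIRST \ {ε} = { 'a' } — disjoint from FOLLOW(E)
  E → ε: FIRST \ {ε} = { } — this is the only nullable alternative, skip

B has no nullable alternative, so no FIRST/FOLLOW check is needed there.

No FIRST/FOLLOW conflicts found.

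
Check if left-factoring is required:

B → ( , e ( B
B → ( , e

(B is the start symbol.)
Left-factoring is needed when two productions for the same non-terminal
share a common prefix on the right-hand side.

Productions for B:
  B → ( , e ( B
  B → ( , e

Found common prefix '( , e' in productions for B

Answer: Yes, B has productions with common prefix '( , e'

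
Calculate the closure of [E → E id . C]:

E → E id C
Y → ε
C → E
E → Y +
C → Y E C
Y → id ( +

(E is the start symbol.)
{ [C → . E], [C → . Y E C], [E → . E id C], [E → . Y +], [E → E id . C], [Y → . id ( +], [Y → .] }

To compute CLOSURE, for each item [A → α.Bβ] where B is a non-terminal, add [B → .γ] for all productions B → γ; repeat for the newly added items until nothing changes.

Start with: [E → E id . C]
  [E → E id . C] has the dot before C: add [C → . E], [C → . Y E C]
  [C → . E] has the dot before E: add [E → . E id C], [E → . Y +]
  [C → . Y E C] has the dot before Y: add [Y → .], [Y → . id ( +]
No further items can be added.

CLOSURE = { [C → . E], [C → . Y E C], [E → . E id C], [E → . Y +], [E → E id . C], [Y → . id ( +], [Y → .] }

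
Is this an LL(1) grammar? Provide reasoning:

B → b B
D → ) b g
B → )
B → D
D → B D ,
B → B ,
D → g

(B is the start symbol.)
A grammar is LL(1) if for each non-terminal N with multiple productions, the predict sets of those productions are pairwise disjoint, where PREDICT(N → α) = (FIRST(α) \ {ε}) ∪ (FOLLOW(N) if α ⇒* ε).

Relevant sets:
  FIRST(D) = { ')', 'b', 'g' }
  FIRST(B) = { ')', 'b', 'g' }

For B:
  PREDICT(B → b B) = { 'b' }
  PREDICT(B → ')') = { ')' }
  PREDICT(B → D) = { ')', 'b', 'g' }
  PREDICT(B → B ',') = { ')', 'b', 'g' }
For D:
  PREDICT(D → ')' b g) = { ')' }
  PREDICT(D → B D ',') = { ')', 'b', 'g' }
  PREDICT(D → g) = { 'g' }

Conflict found: Predict set conflict for B: { 'b' }
The grammar is NOT LL(1).

Answer: No. Predict set conflict for B: { 'b' }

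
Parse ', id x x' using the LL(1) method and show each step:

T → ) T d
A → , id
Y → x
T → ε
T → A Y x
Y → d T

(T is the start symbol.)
Stack is shown with the top on the left.

Stack       Input       Action
------------------------------
T $         , id x x $  output T → A Y x
A Y x $     , id x x $  output A → , id
, id Y x $  , id x x $  match ','
id Y x $    id x x $    match 'id'
Y x $       x x $       output Y → x
x x $       x x $       match 'x'
x $         x $         match 'x'
$           $           accept

The string is accepted.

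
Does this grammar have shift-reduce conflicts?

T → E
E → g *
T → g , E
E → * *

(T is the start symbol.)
Augment with T' → T and build the canonical LR(0) collection (I0 = CLOSURE({[T' → . T]}), then GOTO on every symbol after a dot until no new states appear). It has 10 states:
  I0: { [E → . * *], [E → . g *], [T → . E], [T → . g , E], [T' → . T] }  — shift
  I1: { [E → * . *] }  — shift
  I2: { [T → E .] }  — reduce
  I3: { [T' → T .] }  — accept
  I4: { [E → g . *], [T → g . , E] }  — shift
  I5: { [E → g * .] }  — reduce
  I6: { [E → . * *], [E → . g *], [T → g , . E] }  — shift
  I7: { [T → g , E .] }  — reduce
  I8: { [E → g . *] }  — shift
  I9: { [E → * * .] }  — reduce

No state contains both a complete item and a shift item.

Answer: No shift-reduce conflicts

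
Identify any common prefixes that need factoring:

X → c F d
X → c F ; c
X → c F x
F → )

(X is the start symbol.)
Left-factoring is needed when two productions for the same non-terminal
share a common prefix on the right-hand side.

Productions for X:
  X → c F d
  X → c F ; c
  X → c F x

Found common prefix 'c F' in productions for X

Answer: Yes, X has productions with common prefix 'c F'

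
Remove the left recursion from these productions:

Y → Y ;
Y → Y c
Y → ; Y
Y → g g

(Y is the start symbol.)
Y → ; Y Y'
Y → g g Y'
Y' → ; Y'
Y' → c Y'
Y' → ε

Y is directly left-recursive. The standard transformation for
  A → A α₁ | ... | A α_m | β₁ | ... | β_n
is
  A  → β₁ A' | ... | β_n A'
  A' → α₁ A' | ... | α_m A' | ε

Y → ; Y becomes Y → ; Y Y'
Y → g g becomes Y → g g Y'
Y → Y ; becomes Y' → ; Y'
Y → Y c becomes Y' → c Y'
Add Y' → ε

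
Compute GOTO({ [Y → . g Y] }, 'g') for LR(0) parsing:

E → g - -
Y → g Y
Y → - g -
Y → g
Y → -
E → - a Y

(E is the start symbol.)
GOTO(I, 'g') = CLOSURE({ [A → αX.β] : [A → α.Xβ] ∈ I, X = 'g' })

Items with dot before 'g', with the dot advanced:
  [Y → . g Y] → [Y → g . Y]
Closure of the advanced items:
  [Y → g . Y] has the dot before Y: add [Y → . g Y], [Y → . - g -], [Y → . g], [Y → . -]

GOTO = { [Y → . - g -], [Y → . -], [Y → . g Y], [Y → . g], [Y → g . Y] }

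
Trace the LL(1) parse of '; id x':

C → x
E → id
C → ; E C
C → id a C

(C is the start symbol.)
Stack is shown with the top on the left.

Stack    Input     Action
-------------------------
C $      ; id x $  output C → ; E C
; E C $  ; id x $  match ';'
E C $    id x $    output E → id
id C $   id x $    match 'id'
C $      x $       output C → x
x $      x $       match 'x'
$        $         accept

The string is accepted.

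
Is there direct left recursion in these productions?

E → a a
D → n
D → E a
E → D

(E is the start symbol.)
Direct left recursion occurs when N → N α for some non-terminal N (the right-hand side begins with the left-hand side itself).

E → a a: starts with a
D → n: starts with n
D → E a: starts with E
E → D: starts with D

No direct left recursion found.

Answer: No direct left recursion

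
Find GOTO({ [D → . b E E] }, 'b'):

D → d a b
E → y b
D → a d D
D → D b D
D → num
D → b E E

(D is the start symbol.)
{ [D → b . E E], [E → . y b] }

GOTO(I, 'b') = CLOSURE({ [A → αX.β] : [A → α.Xβ] ∈ I, X = 'b' })

Items with dot before 'b', with the dot advanced:
  [D → . b E E] → [D → b . E E]
Closure of the advanced items:
  [D → b . E E] has the dot before E: add [E → . y b]

GOTO = { [D → b . E E], [E → . y b] }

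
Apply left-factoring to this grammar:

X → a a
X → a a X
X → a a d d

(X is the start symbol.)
Left-factoring transforms A → αβ₁ | αβ₂ into A → αA' and A' → β₁ | β₂
(α is the longest common prefix among the alternatives). Repeat until
no nonterminal has two alternatives with a common prefix.

Round 1: X has alternatives sharing prefix 'a a'. Introduce X': X → a a X'
  Add: X' → ε
  Add: X' → X
  Add: X' → d d

No remaining common prefixes — done.

Resulting grammar:
X → a a X'
X' → ε
X' → X
X' → d d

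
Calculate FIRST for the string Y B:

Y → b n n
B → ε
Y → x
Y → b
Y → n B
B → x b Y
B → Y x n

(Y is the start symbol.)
{ 'b', 'n', 'x' }

FIRST sets of the non-terminals involved (from the grammar, by fixed-point iteration):
  FIRST(Y) = { 'b', 'n', 'x' }

To compute FIRST(Y B), process the symbols left to right:
Symbol Y is a non-terminal. Add FIRST(Y) \ {ε} = { 'b', 'n', 'x' }
Y is not nullable (ε ∉ FIRST(Y)), so stop here.
FIRST(Y B) = { 'b', 'n', 'x' }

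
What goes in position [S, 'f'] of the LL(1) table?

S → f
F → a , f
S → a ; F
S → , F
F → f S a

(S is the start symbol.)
S → f

To find M[S, 'f'], we find productions for S where 'f' is in the predict set (PREDICT(N → α) = (FIRST(α) \ {ε}) ∪ (FOLLOW(N) if α ⇒* ε)).

S → f: PREDICT = { 'f' }
  'f' is in predict set, so this production goes in M[S, 'f']
S → a ; F: PREDICT = { 'a' }
S → , F: PREDICT = { ',' }

M[S, 'f'] = S → f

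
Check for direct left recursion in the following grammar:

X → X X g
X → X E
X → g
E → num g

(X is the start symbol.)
X → X X g: LEFT RECURSIVE (starts with X)
X → X E: LEFT RECURSIVE (starts with X)
X → g: starts with g
E → num g: starts with num

The grammar has direct left recursion on: X.

Answer: Yes, X is left-recursive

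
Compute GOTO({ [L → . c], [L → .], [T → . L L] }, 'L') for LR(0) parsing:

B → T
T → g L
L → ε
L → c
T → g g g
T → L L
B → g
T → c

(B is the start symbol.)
{ [L → . c], [L → .], [T → L . L] }

GOTO(I, 'L') = CLOSURE({ [A → αX.β] : [A → α.Xβ] ∈ I, X = 'L' })

Items with dot before 'L', with the dot advanced:
  [T → . L L] → [T → L . L]
Closure of the advanced items:
  [T → L . L] has the dot before L: add [L → .], [L → . c]

GOTO = { [L → . c], [L → .], [T → L . L] }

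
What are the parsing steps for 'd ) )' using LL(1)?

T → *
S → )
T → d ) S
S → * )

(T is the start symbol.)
Stack is shown with the top on the left.

Stack    Input    Action
------------------------
T $      d ) ) $  output T → d ) S
d ) S $  d ) ) $  match 'd'
) S $    ) ) $    match ')'
S $      ) $      output S → )
) $      ) $      match ')'
$        $        accept

The string is accepted.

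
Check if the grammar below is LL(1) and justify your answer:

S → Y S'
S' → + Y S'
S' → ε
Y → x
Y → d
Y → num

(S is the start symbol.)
Yes, the grammar is LL(1).

Relevant sets:
  FOLLOW(S') = { $ }

For S':
  PREDICT(S' → '+' Y S') = { '+' }
  PREDICT(S' → ε) = { $ }
For Y:
  PREDICT(Y → x) = { 'x' }
  PREDICT(Y → d) = { 'd' }
  PREDICT(Y → num) = { 'num' }
S has a single production, so nothing to check there.

All predict sets are disjoint. The grammar IS LL(1).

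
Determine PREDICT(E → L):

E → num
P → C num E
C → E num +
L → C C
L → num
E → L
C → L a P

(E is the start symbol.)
{ 'num' }

PREDICT(E → L) = (FIRST(RHS) \ {ε}) ∪ (FOLLOW(E) if ε ∈ FIRST(RHS), i.e. RHS ⇒* ε)
FIRST(L) = { 'num' }
FIRST(L) = { 'num' }
ε ∉ FIRST(L), so FOLLOW(E) is not added.
PREDICT(E → L) = { 'num' }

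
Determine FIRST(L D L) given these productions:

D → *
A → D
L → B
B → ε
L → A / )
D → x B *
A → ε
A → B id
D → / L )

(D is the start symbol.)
FIRST sets of the non-terminals involved (from the grammar, by fixed-point iteration):
  FIRST(L) = { '*', '/', 'id', 'x', ε }
  FIRST(D) = { '*', '/', 'x' }

To compute FIRST(L D L), process the symbols left to right:
Symbol L is a non-terminal. Add FIRST(L) \ {ε} = { '*', '/', 'id', 'x' }
L is nullable (ε ∈ FIRST(L)), continue to the next symbol.
Symbol D is a non-terminal. Add FIRST(D) \ {ε} = { '*', '/', 'x' }
D is not nullable (ε ∉ FIRST(D)), so stop here.
FIRST(L D L) = { '*', '/', 'id', 'x' }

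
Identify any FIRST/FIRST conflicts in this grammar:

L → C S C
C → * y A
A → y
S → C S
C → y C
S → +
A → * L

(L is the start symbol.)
FIRST sets of the non-terminals at (or reachable through a nullable prefix from) the front of some alternative:
  FIRST(C) = { '*', 'y' }

Productions for C:
  C → * y A: FIRST = { '*' }
  C → y C: FIRST = { 'y' }
Productions for A:
  A → y: FIRST = { 'y' }
  A → * L: FIRST = { '*' }
Productions for S:
  S → C S: FIRST = { '*', 'y' }
  S → +: FIRST = { '+' }
L has only one production, so no FIRST/FIRST conflict is possible there.

All alternatives of each non-terminal have pairwise disjoint FIRST sets.

Answer: No FIRST/FIRST conflicts.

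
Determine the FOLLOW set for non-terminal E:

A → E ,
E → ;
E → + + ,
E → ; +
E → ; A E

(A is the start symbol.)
{ ',' }

To compute FOLLOW(E), find every occurrence of E on a right-hand side N → α E β: add FIRST(β) \ {ε}, and if β is empty or nullable also add FOLLOW(N). Iterate to a fixed point.

In A → E ,: E is followed by ',', add FIRST(',') \ {ε} = { ',' }
In E → ; A E: E is at the end; this adds FOLLOW(E) to itself — nothing new

Taking the union: FOLLOW(E) = { ',' }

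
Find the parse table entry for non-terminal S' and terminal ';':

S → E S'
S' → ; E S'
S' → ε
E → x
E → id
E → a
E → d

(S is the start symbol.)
S' → ; E S'

To find M[S', ';'], we find productions for S' where ';' is in the predict set (PREDICT(N → α) = (FIRST(α) \ {ε}) ∪ (FOLLOW(N) if α ⇒* ε)).

Relevant sets:
  FOLLOW(S') = { $ }

S' → ; E S': PREDICT = { ';' }
  ';' is in predict set, so this production goes in M[S', ';']
S' → ε: PREDICT = { $ }

M[S', ';'] = S' → ; E S'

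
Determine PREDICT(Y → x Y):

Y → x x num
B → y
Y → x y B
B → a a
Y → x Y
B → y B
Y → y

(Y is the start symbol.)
PREDICT(Y → x Y) = (FIRST(RHS) \ {ε}) ∪ (FOLLOW(Y) if ε ∈ FIRST(RHS), i.e. RHS ⇒* ε)
FIRST(x Y) = { 'x' }
ε ∉ FIRST(x Y), so FOLLOW(Y) is not added.
PREDICT(Y → x Y) = { 'x' }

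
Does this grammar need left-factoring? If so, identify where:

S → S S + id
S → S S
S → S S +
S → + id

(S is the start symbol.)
Yes, S has productions with common prefix 'S S'

Left-factoring is needed when two productions for the same non-terminal
share a common prefix on the right-hand side.

Productions for S:
  S → S S + id
  S → S S
  S → S S +
  S → + id

Found common prefix 'S S' in productions for S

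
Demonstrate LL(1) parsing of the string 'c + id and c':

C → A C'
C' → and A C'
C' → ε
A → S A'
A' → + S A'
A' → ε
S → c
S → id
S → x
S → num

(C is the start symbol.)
Stack is shown with the top on the left.

Stack        Input           Action
-----------------------------------
C $          c + id and c $  output C → A C'
A C' $       c + id and c $  output A → S A'
S A' C' $    c + id and c $  output S → c
c A' C' $    c + id and c $  match 'c'
A' C' $      + id and c $    output A' → + S A'
+ S A' C' $  + id and c $    match '+'
S A' C' $    id and c $      output S → id
id A' C' $   id and c $      match 'id'
A' C' $      and c $         output A' → ε
C' $         and c $         output C' → and A C'
and A C' $   and c $         match 'and'
A C' $       c $             output A → S A'
S A' C' $    c $             output S → c
c A' C' $    c $             match 'c'
A' C' $      $               output A' → ε
C' $         $               output C' → ε
$            $               accept

The string is accepted.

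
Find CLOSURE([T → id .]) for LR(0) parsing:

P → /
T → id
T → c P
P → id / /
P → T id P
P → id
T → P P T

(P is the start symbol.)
{ [T → id .] }

Start with: [T → id .]
The dot is at the end, so nothing is added.

CLOSURE = { [T → id .] }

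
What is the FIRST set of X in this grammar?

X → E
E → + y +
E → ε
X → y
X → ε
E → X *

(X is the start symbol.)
To compute FIRST(X), examine every production with X on the left-hand side, reading each right-hand side left to right until a non-nullable symbol is reached.

FIRST sets of the other non-terminals involved (by the same procedure, iterated to a fixed point):
  FIRST(E) = { '*', '+', 'y', ε }

From X → E:
  - E is a non-terminal: add FIRST(E) \ {ε} = { '*', '+', 'y' }
    E is nullable and nothing follows, so the whole right-hand side can vanish: ε ∈ FIRST(X)
From X → y:
  - y is a terminal: add 'y' and stop
From X → ε:
  - ε-production, so ε ∈ FIRST(X)

Collecting: FIRST(X) = { '*', '+', 'y', ε }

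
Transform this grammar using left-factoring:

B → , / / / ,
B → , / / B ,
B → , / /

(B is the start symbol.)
Left-factoring transforms A → αβ₁ | αβ₂ into A → αA' and A' → β₁ | β₂
(α is the longest common prefix among the alternatives). Repeat until
no nonterminal has two alternatives with a common prefix.

Round 1: B has alternatives sharing prefix ', / /'. Introduce B': B → , / / B'
  Add: B' → / ,
  Add: B' → B ,
  Add: B' → ε

No remaining common prefixes — done.

Resulting grammar:
B → , / / B'
B' → / ,
B' → B ,
B' → ε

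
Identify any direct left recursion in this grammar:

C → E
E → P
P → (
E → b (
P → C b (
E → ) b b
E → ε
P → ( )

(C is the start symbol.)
No direct left recursion

Direct left recursion occurs when N → N α for some non-terminal N (the right-hand side begins with the left-hand side itself).

C → E: starts with E
E → P: starts with P
P → (: starts with '('
E → b (: starts with b
P → C b (: starts with C
E → ) b b: starts with ')'
E → ε: starts with ε
P → ( ): starts with '('

No direct left recursion found.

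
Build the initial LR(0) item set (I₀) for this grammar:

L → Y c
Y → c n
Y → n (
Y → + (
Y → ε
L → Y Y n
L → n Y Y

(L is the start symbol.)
{ [L → . Y Y n], [L → . Y c], [L → . n Y Y], [L' → . L], [Y → . + (], [Y → . c n], [Y → . n (], [Y → .] }

First, augment the grammar with L' → L
I₀ = CLOSURE({ [L' → . L] }):
  [L' → . L] has the dot before L: add [L → . Y c], [L → . Y Y n], [L → . n Y Y]
  [L → . Y c] has the dot before Y: add [Y → . c n], [Y → . n (], [Y → . + (], [Y → .]
No further items can be added.

I₀ = { [L → . Y Y n], [L → . Y c], [L → . n Y Y], [L' → . L], [Y → . + (], [Y → . c n], [Y → . n (], [Y → .] }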